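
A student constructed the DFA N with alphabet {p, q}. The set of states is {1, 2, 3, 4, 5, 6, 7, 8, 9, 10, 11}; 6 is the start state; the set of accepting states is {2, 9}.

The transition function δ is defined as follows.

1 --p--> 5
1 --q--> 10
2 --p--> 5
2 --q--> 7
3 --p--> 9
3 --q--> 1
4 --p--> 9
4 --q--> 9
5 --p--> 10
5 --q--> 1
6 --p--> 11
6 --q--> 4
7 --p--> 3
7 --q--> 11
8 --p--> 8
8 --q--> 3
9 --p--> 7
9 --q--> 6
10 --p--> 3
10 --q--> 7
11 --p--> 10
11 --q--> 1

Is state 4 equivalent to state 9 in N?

First remove the unreachable states {2,8}; 9 states remain.
Initial partition by acceptance: {9} | {1,3,4,5,6,7,10,11}.
On input p, block {1,3,4,5,6,7,10,11} splits into {1,5,6,7,10,11} and {3,4}.
Split {1,5,6,7,10,11} by δ(·,p) → {1,5,6,11} and {7,10}.
On input p, block {1,5,6,11} splits into {1,6} and {5,11}.
Split {1,6} by δ(·,q) → {1} and {6}.
On input q, block {3,4} splits into {3} and {4}.
Refine {7,10} on symbol q: members go to different blocks, giving {7} and {10}.
The partition is now stable with 8 blocks: {9} | {1} | {3} | {7} | {5,11} | {6} | {4} | {10}.
4 and 9 end up in different blocks, so they are distinguishable. For instance, the string 'ε' is accepted from only 9.

No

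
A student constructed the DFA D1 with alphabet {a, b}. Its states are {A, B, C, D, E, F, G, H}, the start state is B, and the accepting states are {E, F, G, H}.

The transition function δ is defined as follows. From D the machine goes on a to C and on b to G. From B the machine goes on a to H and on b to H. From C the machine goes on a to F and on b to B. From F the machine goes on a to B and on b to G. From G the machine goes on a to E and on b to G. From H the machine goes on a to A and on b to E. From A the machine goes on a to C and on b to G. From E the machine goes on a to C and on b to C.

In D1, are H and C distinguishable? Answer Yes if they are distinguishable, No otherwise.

Yes

States {D} cannot be reached from the start state, so discard them.
Initial partition by acceptance: {E,F,G,H} | {A,B,C}.
Refine {E,F,G,H} on symbol a: members go to different blocks, giving {E,F,H} and {G}.
Refine {E,F,H} on symbol b: members go to different blocks, giving {E} and {F} and {H}.
Refine {A,B,C} on symbol a: members go to different blocks, giving {A} and {B} and {C}.
No further refinement is possible. Final partition (7 blocks): {E} | {A} | {G} | {F} | {H} | {B} | {C}.
H and C end up in different blocks, so they are distinguishable. For instance, the string 'ε' is accepted from only H.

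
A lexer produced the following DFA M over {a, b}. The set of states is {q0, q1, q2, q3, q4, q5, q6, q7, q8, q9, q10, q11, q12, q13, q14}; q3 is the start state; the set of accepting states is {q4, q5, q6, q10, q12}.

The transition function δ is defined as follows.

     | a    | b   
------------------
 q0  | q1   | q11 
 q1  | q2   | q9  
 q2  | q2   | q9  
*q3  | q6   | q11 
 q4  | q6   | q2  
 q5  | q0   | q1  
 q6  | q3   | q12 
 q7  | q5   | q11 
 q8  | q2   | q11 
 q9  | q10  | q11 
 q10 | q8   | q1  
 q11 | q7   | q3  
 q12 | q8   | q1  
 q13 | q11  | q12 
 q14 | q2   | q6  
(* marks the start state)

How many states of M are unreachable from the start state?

Starting at q3 and following transitions, the reachable set is {q0, q1, q2, q3, q5, q6, q7, q8, q9, q10, q11, q12}. That leaves q4, q13, q14 unreachable — 3 in total.

3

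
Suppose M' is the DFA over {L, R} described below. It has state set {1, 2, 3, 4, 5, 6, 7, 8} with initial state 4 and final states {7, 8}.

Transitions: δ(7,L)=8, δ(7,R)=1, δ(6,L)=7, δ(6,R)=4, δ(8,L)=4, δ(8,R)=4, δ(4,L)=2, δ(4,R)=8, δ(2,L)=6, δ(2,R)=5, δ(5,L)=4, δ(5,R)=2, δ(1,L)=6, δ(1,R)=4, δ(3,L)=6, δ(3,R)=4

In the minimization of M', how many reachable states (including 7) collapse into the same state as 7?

States {3} cannot be reached from the start state, so discard them.
Initial partition by acceptance: {7,8} | {1,2,4,5,6}.
Refine {7,8} on symbol L: members go to different blocks, giving {7} and {8}.
Refine {1,2,4,5,6} on symbol L: members go to different blocks, giving {1,2,4,5} and {6}.
On input L, block {1,2,4,5} splits into {1,2} and {4,5}.
Refine {4,5} on symbol L: members go to different blocks, giving {4} and {5}.
Split {1,2} by δ(·,R) → {1} and {2}.
Stable partition: {7} | {1} | {8} | {6} | {4} | {5} | {2} — 7 equivalence classes.
State 7 belongs to the block {7}, which has 1 states.

1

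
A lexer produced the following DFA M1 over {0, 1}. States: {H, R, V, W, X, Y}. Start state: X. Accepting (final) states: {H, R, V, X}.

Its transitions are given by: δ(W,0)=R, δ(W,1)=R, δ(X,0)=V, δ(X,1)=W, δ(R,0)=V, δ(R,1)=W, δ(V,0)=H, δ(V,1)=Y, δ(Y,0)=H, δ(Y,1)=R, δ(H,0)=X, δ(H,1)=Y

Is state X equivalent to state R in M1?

All states are reachable from the start state.
P0 = {H,R,V,X} | {W,Y}.
No further refinement is possible. Final partition (2 blocks): {H,R,V,X} | {W,Y}.
X and R lie in the same block of the stable partition, so they are equivalent — no string distinguishes them.

Yes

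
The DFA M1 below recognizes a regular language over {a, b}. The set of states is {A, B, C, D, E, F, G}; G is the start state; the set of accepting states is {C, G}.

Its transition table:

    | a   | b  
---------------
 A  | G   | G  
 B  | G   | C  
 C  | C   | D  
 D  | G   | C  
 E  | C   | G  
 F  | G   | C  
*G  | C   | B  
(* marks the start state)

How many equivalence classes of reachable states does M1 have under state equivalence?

Reachable states from the start: {B,C,D,G}. Unreachable: {A,E,F} — drop them.
P0 = {C,G} | {B,D}.
Stable partition: {C,G} | {B,D} — 2 equivalence classes.

2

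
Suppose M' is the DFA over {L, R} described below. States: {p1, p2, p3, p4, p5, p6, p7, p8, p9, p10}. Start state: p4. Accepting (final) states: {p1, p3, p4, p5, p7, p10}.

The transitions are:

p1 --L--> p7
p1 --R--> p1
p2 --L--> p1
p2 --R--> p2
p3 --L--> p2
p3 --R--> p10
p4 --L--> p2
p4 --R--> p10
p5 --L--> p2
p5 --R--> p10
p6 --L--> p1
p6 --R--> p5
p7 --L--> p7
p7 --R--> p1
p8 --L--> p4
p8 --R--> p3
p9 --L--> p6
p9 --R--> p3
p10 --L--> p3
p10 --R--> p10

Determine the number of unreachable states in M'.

4

BFS from p4 reaches {p1, p2, p3, p4, p7, p10}; the 4 state(s) p5, p6, p8, p9 are never visited.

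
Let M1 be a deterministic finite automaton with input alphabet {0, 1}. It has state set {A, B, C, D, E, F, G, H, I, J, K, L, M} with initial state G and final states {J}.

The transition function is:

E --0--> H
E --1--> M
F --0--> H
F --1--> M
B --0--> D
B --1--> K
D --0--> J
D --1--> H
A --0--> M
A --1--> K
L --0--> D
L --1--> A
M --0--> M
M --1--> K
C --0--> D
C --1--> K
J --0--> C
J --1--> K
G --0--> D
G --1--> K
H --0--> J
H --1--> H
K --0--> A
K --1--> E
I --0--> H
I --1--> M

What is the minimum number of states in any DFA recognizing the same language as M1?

6

States {B,F,I,L} cannot be reached from the start state, so discard them.
Start with accepting vs non-accepting: {J} | {A,C,D,E,G,H,K,M}.
Refine {A,C,D,E,G,H,K,M} on symbol 0: members go to different blocks, giving {A,C,E,G,K,M} and {D,H}.
On input 0, block {A,C,E,G,K,M} splits into {A,K,M} and {C,E,G}.
On input 1, block {A,K,M} splits into {A,M} and {K}.
Refine {C,E,G} on symbol 1: members go to different blocks, giving {C,G} and {E}.
No further refinement is possible. Final partition (6 blocks): {J} | {A,M} | {D,H} | {C,G} | {K} | {E}.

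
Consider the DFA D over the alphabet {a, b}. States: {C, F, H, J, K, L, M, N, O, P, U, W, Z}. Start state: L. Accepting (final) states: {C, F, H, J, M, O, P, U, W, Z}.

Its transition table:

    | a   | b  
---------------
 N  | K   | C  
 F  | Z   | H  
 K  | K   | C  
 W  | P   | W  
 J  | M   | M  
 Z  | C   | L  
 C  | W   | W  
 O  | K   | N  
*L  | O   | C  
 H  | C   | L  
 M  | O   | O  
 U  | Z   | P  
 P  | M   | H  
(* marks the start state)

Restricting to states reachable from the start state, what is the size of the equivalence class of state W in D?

States {F,J,U,Z} cannot be reached from the start state, so discard them.
Start with accepting vs non-accepting: {C,H,M,O,P,W} | {K,L,N}.
On input a, block {C,H,M,O,P,W} splits into {C,H,M,P,W} and {O}.
On input a, block {C,H,M,P,W} splits into {C,H,P,W} and {M}.
Split {C,H,P,W} by δ(·,a) → {C,H,W} and {P}.
Split {C,H,W} by δ(·,a) → {C,H} and {W}.
Refine {C,H} on symbol a: members go to different blocks, giving {C} and {H}.
Split {K,L,N} by δ(·,a) → {K,N} and {L}.
The partition is now stable with 8 blocks: {C} | {K,N} | {O} | {M} | {P} | {W} | {H} | {L}.
The equivalence class containing W is {W}, of size 1.

1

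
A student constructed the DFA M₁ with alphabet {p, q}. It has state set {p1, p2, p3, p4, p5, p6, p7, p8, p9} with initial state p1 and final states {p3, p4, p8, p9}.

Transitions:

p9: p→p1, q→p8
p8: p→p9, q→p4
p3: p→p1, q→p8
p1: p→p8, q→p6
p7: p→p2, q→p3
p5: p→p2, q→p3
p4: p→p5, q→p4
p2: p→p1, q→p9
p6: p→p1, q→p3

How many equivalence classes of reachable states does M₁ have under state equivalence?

Reachable states from the start: {p1,p2,p3,p4,p5,p6,p8,p9}. Unreachable: {p7} — drop them.
Initial partition by acceptance: {p3,p4,p8,p9} | {p1,p2,p5,p6}.
On input p, block {p3,p4,p8,p9} splits into {p3,p4,p9} and {p8}.
Split {p3,p4,p9} by δ(·,q) → {p3,p9} and {p4}.
On input p, block {p1,p2,p5,p6} splits into {p2,p5,p6} and {p1}.
Split {p2,p5,p6} by δ(·,p) → {p2,p6} and {p5}.
Stable partition: {p3,p9} | {p2,p6} | {p8} | {p4} | {p1} | {p5} — 6 equivalence classes.

6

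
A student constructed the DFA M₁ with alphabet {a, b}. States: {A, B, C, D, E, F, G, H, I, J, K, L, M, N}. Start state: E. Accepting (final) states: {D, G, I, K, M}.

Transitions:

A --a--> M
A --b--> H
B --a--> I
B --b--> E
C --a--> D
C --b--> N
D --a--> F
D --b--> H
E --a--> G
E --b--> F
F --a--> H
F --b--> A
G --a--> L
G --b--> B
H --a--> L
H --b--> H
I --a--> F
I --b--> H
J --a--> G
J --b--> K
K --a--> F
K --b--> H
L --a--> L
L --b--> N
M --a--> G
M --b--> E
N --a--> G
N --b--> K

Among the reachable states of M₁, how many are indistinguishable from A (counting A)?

1

First remove the unreachable states {C,D,J}; 11 states remain.
Start with accepting vs non-accepting: {G,I,K,M} | {A,B,E,F,H,L,N}.
Split {G,I,K,M} by δ(·,a) → {G,I,K} and {M}.
On input a, block {A,B,E,F,H,L,N} splits into {B,E,N} and {F,H,L} and {A}.
Refine {G,I,K} on symbol b: members go to different blocks, giving {I,K} and {G}.
Split {B,E,N} by δ(·,a) → {E,N} and {B}.
Refine {E,N} on symbol b: members go to different blocks, giving {E} and {N}.
Split {F,H,L} by δ(·,b) → {F} and {H} and {L}.
The partition is now stable with 10 blocks: {I,K} | {E} | {M} | {F} | {A} | {G} | {B} | {N} | {H} | {L}.
The equivalence class containing A is {A}, of size 1.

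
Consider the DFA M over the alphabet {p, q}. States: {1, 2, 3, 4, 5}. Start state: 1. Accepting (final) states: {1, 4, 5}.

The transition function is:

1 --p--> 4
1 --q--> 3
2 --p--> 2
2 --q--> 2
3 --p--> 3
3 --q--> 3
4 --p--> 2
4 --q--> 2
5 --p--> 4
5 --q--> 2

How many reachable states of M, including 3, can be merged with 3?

2

First remove the unreachable states {5}; 4 states remain.
Initial partition by acceptance: {1,4} | {2,3}.
Refine {1,4} on symbol p: members go to different blocks, giving {1} and {4}.
Stable partition: {1} | {2,3} | {4} — 3 equivalence classes.
State 3 belongs to the block {2,3}, which has 2 states.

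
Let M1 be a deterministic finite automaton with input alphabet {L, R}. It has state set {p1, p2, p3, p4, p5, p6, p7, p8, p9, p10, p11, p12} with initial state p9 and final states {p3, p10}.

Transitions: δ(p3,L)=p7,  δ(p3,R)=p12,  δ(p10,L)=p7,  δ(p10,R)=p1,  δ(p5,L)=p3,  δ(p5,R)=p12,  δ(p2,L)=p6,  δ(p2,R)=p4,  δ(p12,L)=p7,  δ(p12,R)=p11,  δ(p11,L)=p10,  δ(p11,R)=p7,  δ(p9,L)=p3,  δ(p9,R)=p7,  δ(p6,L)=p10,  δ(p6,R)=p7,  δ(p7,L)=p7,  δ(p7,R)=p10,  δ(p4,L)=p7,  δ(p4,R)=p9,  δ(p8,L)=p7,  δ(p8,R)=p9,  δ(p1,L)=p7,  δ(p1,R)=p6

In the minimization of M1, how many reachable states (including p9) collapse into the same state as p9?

3

Reachable states from the start: {p1,p3,p6,p7,p9,p10,p11,p12}. Unreachable: {p2,p4,p5,p8} — drop them.
Start with accepting vs non-accepting: {p3,p10} | {p1,p6,p7,p9,p11,p12}.
Split {p1,p6,p7,p9,p11,p12} by δ(·,L) → {p1,p7,p12} and {p6,p9,p11}.
On input R, block {p1,p7,p12} splits into {p1,p12} and {p7}.
Stable partition: {p3,p10} | {p1,p12} | {p6,p9,p11} | {p7} — 4 equivalence classes.
State p9 belongs to the block {p6,p9,p11}, which has 3 states.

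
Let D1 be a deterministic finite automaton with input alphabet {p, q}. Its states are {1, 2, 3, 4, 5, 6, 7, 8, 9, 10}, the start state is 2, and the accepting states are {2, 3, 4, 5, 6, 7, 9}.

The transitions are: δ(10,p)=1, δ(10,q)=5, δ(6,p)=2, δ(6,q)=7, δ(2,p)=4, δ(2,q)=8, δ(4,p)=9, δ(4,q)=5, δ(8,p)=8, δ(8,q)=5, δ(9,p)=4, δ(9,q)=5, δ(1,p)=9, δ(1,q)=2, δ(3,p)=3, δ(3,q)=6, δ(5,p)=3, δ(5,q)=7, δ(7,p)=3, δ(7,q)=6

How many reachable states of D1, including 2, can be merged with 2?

1

States {1,10} cannot be reached from the start state, so discard them.
Initial partition by acceptance: {2,3,4,5,6,7,9} | {8}.
On input q, block {2,3,4,5,6,7,9} splits into {3,4,5,6,7,9} and {2}.
Split {3,4,5,6,7,9} by δ(·,p) → {3,4,5,7,9} and {6}.
On input q, block {3,4,5,7,9} splits into {4,5,9} and {3,7}.
On input p, block {4,5,9} splits into {4,9} and {5}.
The partition is now stable with 6 blocks: {4,9} | {8} | {2} | {6} | {3,7} | {5}.
State 2 belongs to the block {2}, which has 1 states.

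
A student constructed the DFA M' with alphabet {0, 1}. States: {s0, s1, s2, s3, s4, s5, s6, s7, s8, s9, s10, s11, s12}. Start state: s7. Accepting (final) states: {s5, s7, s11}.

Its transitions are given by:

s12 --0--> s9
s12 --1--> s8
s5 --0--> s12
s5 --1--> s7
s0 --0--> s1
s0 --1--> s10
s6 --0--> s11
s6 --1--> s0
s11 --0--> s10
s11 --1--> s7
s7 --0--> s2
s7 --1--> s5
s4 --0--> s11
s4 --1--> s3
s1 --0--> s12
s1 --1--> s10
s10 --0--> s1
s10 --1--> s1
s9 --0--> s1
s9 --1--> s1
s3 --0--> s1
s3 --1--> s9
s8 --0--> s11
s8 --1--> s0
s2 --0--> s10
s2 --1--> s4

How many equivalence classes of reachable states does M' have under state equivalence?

States {s6} cannot be reached from the start state, so discard them.
Start with accepting vs non-accepting: {s5,s7,s11} | {s0,s1,s2,s3,s4,s8,s9,s10,s12}.
Split {s0,s1,s2,s3,s4,s8,s9,s10,s12} by δ(·,0) → {s0,s1,s2,s3,s9,s10,s12} and {s4,s8}.
On input 1, block {s0,s1,s2,s3,s9,s10,s12} splits into {s0,s1,s3,s9,s10} and {s2,s12}.
Refine {s5,s7,s11} on symbol 0: members go to different blocks, giving {s5,s7} and {s11}.
Split {s0,s1,s3,s9,s10} by δ(·,0) → {s0,s3,s9,s10} and {s1}.
On input 1, block {s0,s3,s9,s10} splits into {s0,s3} and {s9,s10}.
No further refinement is possible. Final partition (7 blocks): {s5,s7} | {s0,s3} | {s4,s8} | {s2,s12} | {s11} | {s1} | {s9,s10}.

7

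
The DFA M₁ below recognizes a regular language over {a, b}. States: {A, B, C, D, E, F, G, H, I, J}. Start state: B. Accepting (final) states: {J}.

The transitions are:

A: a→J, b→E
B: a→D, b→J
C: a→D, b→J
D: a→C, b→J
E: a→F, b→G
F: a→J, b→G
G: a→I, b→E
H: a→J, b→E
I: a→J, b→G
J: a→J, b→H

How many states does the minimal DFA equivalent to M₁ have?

Reachable states from the start: {B,C,D,E,F,G,H,I,J}. Unreachable: {A} — drop them.
Start with accepting vs non-accepting: {J} | {B,C,D,E,F,G,H,I}.
Refine {B,C,D,E,F,G,H,I} on symbol a: members go to different blocks, giving {B,C,D,E,G} and {F,H,I}.
Refine {B,C,D,E,G} on symbol a: members go to different blocks, giving {B,C,D} and {E,G}.
No further refinement is possible. Final partition (4 blocks): {J} | {B,C,D} | {F,H,I} | {E,G}.

4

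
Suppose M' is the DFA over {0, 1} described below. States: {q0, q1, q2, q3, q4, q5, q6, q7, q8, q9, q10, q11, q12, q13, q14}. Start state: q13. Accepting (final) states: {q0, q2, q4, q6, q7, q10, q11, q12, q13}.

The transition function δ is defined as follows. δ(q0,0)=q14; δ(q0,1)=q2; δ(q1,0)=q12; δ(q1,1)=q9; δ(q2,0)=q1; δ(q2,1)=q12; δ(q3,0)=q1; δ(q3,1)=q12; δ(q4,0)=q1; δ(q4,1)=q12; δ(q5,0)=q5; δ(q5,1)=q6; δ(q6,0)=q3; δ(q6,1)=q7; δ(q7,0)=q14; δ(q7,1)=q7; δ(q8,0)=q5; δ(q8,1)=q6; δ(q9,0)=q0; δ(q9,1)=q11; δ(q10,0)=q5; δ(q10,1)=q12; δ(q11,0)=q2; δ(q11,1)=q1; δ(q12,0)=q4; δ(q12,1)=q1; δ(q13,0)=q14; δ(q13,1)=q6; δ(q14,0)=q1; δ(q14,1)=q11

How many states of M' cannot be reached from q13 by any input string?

3

No path from q13 leads to q5, q8, q10; the other 12 states are all reachable.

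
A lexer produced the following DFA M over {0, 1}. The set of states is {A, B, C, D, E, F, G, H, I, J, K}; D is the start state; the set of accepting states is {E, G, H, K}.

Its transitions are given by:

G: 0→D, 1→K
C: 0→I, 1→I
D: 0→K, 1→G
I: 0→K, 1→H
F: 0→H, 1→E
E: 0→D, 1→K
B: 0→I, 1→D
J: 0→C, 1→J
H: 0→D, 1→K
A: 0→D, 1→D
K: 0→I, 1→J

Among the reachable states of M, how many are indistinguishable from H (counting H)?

Reachable states from the start: {C,D,G,H,I,J,K}. Unreachable: {A,B,E,F} — drop them.
Initial partition by acceptance: {G,H,K} | {C,D,I,J}.
Refine {G,H,K} on symbol 1: members go to different blocks, giving {G,H} and {K}.
Split {C,D,I,J} by δ(·,0) → {C,J} and {D,I}.
Refine {C,J} on symbol 0: members go to different blocks, giving {C} and {J}.
No further refinement is possible. Final partition (5 blocks): {G,H} | {C} | {K} | {D,I} | {J}.
The equivalence class containing H is {G,H}, of size 2.

2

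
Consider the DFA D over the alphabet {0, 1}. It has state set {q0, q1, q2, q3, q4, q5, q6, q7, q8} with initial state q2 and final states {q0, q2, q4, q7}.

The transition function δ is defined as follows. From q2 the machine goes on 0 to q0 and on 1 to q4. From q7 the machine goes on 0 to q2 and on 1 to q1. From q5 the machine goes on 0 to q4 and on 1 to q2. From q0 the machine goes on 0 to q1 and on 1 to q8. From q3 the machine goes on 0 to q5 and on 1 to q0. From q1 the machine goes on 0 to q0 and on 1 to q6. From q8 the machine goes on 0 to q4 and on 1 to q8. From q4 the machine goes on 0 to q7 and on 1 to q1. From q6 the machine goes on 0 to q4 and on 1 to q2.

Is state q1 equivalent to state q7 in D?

No

First remove the unreachable states {q3,q5}; 7 states remain.
P0 = {q0,q2,q4,q7} | {q1,q6,q8}.
Split {q0,q2,q4,q7} by δ(·,0) → {q2,q4,q7} and {q0}.
On input 0, block {q2,q4,q7} splits into {q4,q7} and {q2}.
Refine {q4,q7} on symbol 0: members go to different blocks, giving {q4} and {q7}.
Refine {q1,q6,q8} on symbol 0: members go to different blocks, giving {q6,q8} and {q1}.
Split {q6,q8} by δ(·,1) → {q6} and {q8}.
Stable partition: {q4} | {q6} | {q0} | {q2} | {q7} | {q1} | {q8} — 7 equivalence classes.
q1 and q7 end up in different blocks, so they are distinguishable. For instance, the string 'ε' is accepted from only q7.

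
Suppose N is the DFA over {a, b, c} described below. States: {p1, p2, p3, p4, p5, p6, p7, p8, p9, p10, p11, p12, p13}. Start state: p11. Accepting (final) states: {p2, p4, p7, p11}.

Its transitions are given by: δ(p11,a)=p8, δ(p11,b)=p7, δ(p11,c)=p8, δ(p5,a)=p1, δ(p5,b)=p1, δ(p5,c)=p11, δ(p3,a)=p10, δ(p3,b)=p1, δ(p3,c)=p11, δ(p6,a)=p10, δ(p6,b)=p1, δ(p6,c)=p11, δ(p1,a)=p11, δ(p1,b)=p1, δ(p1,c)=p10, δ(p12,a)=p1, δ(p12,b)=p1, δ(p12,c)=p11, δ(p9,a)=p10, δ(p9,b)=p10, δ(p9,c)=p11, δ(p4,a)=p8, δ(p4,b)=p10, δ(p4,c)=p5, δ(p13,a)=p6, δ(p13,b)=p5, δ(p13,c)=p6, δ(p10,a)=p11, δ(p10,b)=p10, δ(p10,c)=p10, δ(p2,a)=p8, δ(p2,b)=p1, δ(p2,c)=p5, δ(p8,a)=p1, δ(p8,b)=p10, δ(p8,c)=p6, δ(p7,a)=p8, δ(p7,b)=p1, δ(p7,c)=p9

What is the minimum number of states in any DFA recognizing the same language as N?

First remove the unreachable states {p2,p3,p4,p5,p12,p13}; 7 states remain.
Initial partition by acceptance: {p7,p11} | {p1,p6,p8,p9,p10}.
Split {p7,p11} by δ(·,b) → {p7} and {p11}.
Refine {p1,p6,p8,p9,p10} on symbol a: members go to different blocks, giving {p6,p8,p9} and {p1,p10}.
On input c, block {p6,p8,p9} splits into {p6,p9} and {p8}.
Stable partition: {p7} | {p6,p9} | {p11} | {p1,p10} | {p8} — 5 equivalence classes.

5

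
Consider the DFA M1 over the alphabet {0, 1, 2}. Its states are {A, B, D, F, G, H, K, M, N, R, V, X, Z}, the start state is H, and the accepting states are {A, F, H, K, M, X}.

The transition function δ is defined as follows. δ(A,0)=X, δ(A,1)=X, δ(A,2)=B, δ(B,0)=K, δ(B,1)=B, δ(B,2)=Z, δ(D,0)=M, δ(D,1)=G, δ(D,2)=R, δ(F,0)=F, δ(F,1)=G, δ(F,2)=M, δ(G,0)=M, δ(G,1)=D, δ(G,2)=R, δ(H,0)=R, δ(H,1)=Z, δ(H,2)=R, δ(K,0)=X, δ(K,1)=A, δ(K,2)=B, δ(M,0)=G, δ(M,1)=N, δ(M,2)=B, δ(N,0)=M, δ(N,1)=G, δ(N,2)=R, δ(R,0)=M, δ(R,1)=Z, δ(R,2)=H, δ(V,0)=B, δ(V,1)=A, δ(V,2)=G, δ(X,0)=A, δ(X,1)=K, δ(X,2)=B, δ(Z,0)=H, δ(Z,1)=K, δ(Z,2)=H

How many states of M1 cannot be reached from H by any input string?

2

Starting at H and following transitions, the reachable set is {A, B, D, G, H, K, M, N, R, X, Z}. That leaves F, V unreachable — 2 in total.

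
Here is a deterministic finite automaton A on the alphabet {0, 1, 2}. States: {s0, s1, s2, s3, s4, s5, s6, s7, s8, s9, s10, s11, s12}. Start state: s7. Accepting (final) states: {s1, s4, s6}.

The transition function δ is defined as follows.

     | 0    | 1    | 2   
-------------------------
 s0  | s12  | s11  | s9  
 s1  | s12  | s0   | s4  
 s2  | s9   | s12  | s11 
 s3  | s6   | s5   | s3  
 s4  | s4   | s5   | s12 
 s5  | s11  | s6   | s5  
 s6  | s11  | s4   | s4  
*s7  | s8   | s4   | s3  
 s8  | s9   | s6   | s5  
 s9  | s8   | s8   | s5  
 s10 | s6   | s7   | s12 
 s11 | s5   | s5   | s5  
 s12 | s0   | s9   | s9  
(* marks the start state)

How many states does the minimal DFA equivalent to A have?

Reachable states from the start: {s0,s3,s4,s5,s6,s7,s8,s9,s11,s12}. Unreachable: {s1,s2,s10} — drop them.
Start with accepting vs non-accepting: {s4,s6} | {s0,s3,s5,s7,s8,s9,s11,s12}.
On input 0, block {s4,s6} splits into {s4} and {s6}.
Split {s0,s3,s5,s7,s8,s9,s11,s12} by δ(·,0) → {s0,s5,s7,s8,s9,s11,s12} and {s3}.
On input 1, block {s0,s5,s7,s8,s9,s11,s12} splits into {s0,s9,s11,s12} and {s5,s8} and {s7}.
On input 0, block {s0,s9,s11,s12} splits into {s0,s12} and {s9,s11}.
The partition is now stable with 7 blocks: {s4} | {s0,s12} | {s6} | {s3} | {s5,s8} | {s7} | {s9,s11}.

7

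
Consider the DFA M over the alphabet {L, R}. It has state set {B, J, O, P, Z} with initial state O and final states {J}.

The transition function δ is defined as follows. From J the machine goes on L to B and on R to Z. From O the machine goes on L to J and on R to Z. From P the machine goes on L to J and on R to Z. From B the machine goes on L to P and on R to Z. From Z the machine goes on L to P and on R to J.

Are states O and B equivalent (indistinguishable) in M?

No

Every state is reachable, so we keep all 5.
Initial partition by acceptance: {J} | {B,O,P,Z}.
Refine {B,O,P,Z} on symbol L: members go to different blocks, giving {B,Z} and {O,P}.
On input R, block {B,Z} splits into {B} and {Z}.
Stable partition: {J} | {B} | {O,P} | {Z} — 4 equivalence classes.
O and B end up in different blocks, so they are distinguishable. For instance, the string 'L' is accepted from only O.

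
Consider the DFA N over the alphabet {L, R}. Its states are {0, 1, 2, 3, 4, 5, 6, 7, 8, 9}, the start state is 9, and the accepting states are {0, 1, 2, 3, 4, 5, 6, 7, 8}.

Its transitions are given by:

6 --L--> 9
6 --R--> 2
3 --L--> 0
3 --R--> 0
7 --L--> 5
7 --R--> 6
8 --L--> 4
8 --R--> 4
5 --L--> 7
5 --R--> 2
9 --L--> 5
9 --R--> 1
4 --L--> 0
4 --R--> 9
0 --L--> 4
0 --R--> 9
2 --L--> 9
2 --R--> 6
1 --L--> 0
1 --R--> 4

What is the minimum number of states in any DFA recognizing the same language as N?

5

States {3,8} cannot be reached from the start state, so discard them.
P0 = {0,1,2,4,5,6,7} | {9}.
Refine {0,1,2,4,5,6,7} on symbol L: members go to different blocks, giving {0,1,4,5,7} and {2,6}.
On input R, block {0,1,4,5,7} splits into {0,4} and {5,7} and {1}.
No further refinement is possible. Final partition (5 blocks): {0,4} | {9} | {2,6} | {5,7} | {1}.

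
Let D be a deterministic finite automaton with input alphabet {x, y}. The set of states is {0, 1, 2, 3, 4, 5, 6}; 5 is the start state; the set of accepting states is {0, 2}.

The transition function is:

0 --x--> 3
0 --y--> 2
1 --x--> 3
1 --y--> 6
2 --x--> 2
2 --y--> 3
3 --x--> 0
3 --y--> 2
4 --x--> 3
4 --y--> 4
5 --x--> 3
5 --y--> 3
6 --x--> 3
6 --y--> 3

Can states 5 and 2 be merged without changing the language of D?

Reachable states from the start: {0,2,3,5}. Unreachable: {1,4,6} — drop them.
Initial partition by acceptance: {0,2} | {3,5}.
Split {0,2} by δ(·,x) → {0} and {2}.
Refine {3,5} on symbol x: members go to different blocks, giving {3} and {5}.
The partition is now stable with 4 blocks: {0} | {3} | {2} | {5}.
5 and 2 end up in different blocks, so they are distinguishable. For instance, the string 'ε' is accepted from only 2.

No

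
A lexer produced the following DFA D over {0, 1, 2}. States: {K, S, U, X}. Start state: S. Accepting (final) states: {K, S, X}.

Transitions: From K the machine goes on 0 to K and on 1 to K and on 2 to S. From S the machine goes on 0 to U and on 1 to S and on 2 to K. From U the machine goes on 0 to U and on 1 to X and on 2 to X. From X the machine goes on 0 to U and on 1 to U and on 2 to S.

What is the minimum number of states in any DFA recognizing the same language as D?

4

Every state is reachable, so we keep all 4.
Initial partition by acceptance: {K,S,X} | {U}.
Split {K,S,X} by δ(·,0) → {S,X} and {K}.
Refine {S,X} on symbol 1: members go to different blocks, giving {S} and {X}.
No further refinement is possible. Final partition (4 blocks): {S} | {U} | {K} | {X}.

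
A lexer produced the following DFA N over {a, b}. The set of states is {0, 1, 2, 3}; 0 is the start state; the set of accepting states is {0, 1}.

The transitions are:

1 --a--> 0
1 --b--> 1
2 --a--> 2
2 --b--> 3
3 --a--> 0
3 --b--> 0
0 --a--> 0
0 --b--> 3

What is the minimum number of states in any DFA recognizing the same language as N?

2

Reachable states from the start: {0,3}. Unreachable: {1,2} — drop them.
P0 = {0} | {3}.
Stable partition: {0} | {3} — 2 equivalence classes.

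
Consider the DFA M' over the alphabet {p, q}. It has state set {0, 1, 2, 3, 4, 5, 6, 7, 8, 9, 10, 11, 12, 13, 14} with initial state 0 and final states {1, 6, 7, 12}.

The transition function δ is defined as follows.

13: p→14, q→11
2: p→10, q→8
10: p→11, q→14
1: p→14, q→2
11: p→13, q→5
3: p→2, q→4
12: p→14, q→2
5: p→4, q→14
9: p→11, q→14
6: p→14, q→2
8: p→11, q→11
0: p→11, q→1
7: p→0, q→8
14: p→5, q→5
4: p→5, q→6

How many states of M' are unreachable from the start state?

4

BFS from 0 reaches {0, 1, 2, 4, 5, 6, 8, 10, 11, 13, 14}; the 4 state(s) 3, 7, 9, 12 are never visited.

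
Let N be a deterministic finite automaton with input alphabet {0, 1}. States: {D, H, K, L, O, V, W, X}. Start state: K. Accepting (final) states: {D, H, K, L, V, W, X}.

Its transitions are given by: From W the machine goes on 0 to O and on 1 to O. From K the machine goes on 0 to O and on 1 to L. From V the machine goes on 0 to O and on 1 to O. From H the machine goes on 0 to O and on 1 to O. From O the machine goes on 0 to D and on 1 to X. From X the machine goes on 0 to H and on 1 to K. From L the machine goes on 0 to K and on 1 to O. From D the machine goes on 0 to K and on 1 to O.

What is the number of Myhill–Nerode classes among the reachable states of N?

Reachable states from the start: {D,H,K,L,O,X}. Unreachable: {V,W} — drop them.
P0 = {D,H,K,L,X} | {O}.
Split {D,H,K,L,X} by δ(·,0) → {D,L,X} and {H,K}.
Refine {D,L,X} on symbol 1: members go to different blocks, giving {D,L} and {X}.
On input 1, block {H,K} splits into {H} and {K}.
No further refinement is possible. Final partition (5 blocks): {D,L} | {O} | {H} | {X} | {K}.

5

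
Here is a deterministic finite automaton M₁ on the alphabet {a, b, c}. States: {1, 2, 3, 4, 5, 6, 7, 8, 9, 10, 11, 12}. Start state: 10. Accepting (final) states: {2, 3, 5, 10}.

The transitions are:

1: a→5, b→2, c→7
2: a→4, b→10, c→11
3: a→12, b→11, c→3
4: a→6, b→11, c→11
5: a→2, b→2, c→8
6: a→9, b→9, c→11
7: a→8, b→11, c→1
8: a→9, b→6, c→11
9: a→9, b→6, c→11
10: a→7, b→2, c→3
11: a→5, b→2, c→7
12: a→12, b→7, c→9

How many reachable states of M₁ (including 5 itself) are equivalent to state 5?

1

Every state is reachable, so we keep all 12.
Initial partition by acceptance: {2,3,5,10} | {1,4,6,7,8,9,11,12}.
Refine {2,3,5,10} on symbol a: members go to different blocks, giving {2,3,10} and {5}.
On input b, block {2,3,10} splits into {2,10} and {3}.
Split {2,10} by δ(·,c) → {2} and {10}.
Refine {1,4,6,7,8,9,11,12} on symbol a: members go to different blocks, giving {4,6,7,8,9,12} and {1,11}.
On input b, block {4,6,7,8,9,12} splits into {6,8,9,12} and {4,7}.
Refine {6,8,9,12} on symbol b: members go to different blocks, giving {6,8,9} and {12}.
Stable partition: {2} | {6,8,9} | {5} | {3} | {10} | {1,11} | {4,7} | {12} — 8 equivalence classes.
State 5 belongs to the block {5}, which has 1 states.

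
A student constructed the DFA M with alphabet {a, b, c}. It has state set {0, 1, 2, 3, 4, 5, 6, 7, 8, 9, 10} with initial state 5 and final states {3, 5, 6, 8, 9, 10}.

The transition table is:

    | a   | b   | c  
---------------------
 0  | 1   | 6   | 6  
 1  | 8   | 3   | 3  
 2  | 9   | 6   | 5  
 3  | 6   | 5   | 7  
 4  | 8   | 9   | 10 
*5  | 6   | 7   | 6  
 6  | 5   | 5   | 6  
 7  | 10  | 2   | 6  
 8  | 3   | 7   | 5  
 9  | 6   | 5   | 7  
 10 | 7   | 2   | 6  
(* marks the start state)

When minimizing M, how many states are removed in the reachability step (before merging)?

No path from 5 leads to 0, 1, 3, 4, 8; the other 6 states are all reachable.

5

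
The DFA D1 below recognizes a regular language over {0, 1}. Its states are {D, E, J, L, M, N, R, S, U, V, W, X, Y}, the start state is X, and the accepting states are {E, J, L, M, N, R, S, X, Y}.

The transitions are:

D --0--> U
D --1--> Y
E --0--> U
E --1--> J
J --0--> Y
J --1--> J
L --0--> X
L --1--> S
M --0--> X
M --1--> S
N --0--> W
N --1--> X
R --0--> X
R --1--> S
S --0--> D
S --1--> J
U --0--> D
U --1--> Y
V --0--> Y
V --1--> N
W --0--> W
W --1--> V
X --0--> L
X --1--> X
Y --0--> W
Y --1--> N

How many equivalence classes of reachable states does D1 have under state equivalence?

9

Reachable states from the start: {D,J,L,N,S,U,V,W,X,Y}. Unreachable: {E,M,R} — drop them.
Initial partition by acceptance: {J,L,N,S,X,Y} | {D,U,V,W}.
On input 0, block {J,L,N,S,X,Y} splits into {J,L,X} and {N,S,Y}.
Split {J,L,X} by δ(·,0) → {L,X} and {J}.
Split {L,X} by δ(·,1) → {L} and {X}.
Split {D,U,V,W} by δ(·,0) → {D,U,W} and {V}.
On input 1, block {D,U,W} splits into {D,U} and {W}.
On input 0, block {N,S,Y} splits into {N,Y} and {S}.
Split {N,Y} by δ(·,1) → {Y} and {N}.
Stable partition: {L} | {D,U} | {Y} | {J} | {X} | {V} | {W} | {S} | {N} — 9 equivalence classes.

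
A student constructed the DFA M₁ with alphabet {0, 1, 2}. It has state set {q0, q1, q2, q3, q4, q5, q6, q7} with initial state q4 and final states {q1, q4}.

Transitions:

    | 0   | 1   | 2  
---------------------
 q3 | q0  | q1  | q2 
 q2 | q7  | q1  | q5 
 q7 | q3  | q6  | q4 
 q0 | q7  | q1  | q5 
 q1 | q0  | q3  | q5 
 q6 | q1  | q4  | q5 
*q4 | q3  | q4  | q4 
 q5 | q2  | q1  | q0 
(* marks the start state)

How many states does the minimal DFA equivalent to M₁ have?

P0 = {q1,q4} | {q0,q2,q3,q5,q6,q7}.
On input 1, block {q1,q4} splits into {q1} and {q4}.
On input 0, block {q0,q2,q3,q5,q6,q7} splits into {q0,q2,q3,q5,q7} and {q6}.
On input 1, block {q0,q2,q3,q5,q7} splits into {q0,q2,q3,q5} and {q7}.
Split {q0,q2,q3,q5} by δ(·,0) → {q0,q2} and {q3,q5}.
The partition is now stable with 6 blocks: {q1} | {q0,q2} | {q4} | {q6} | {q7} | {q3,q5}.

6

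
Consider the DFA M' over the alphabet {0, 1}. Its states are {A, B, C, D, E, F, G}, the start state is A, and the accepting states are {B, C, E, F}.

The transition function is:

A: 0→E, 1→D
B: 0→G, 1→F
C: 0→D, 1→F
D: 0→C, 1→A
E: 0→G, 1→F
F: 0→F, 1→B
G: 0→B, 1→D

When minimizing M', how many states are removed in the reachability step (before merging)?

0

Exploring from A, all states are eventually visited, so none are unreachable.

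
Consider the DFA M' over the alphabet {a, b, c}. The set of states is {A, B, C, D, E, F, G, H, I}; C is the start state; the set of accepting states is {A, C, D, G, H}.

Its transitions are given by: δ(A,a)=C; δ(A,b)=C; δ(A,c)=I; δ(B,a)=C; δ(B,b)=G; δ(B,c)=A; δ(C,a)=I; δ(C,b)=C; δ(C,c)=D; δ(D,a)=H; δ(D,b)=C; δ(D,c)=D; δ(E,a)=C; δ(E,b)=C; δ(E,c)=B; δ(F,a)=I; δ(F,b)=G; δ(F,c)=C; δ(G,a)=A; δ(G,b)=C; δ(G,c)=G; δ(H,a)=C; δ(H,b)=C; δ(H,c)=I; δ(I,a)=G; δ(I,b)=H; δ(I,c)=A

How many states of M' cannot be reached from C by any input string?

BFS from C reaches {A, C, D, G, H, I}; the 3 state(s) B, E, F are never visited.

3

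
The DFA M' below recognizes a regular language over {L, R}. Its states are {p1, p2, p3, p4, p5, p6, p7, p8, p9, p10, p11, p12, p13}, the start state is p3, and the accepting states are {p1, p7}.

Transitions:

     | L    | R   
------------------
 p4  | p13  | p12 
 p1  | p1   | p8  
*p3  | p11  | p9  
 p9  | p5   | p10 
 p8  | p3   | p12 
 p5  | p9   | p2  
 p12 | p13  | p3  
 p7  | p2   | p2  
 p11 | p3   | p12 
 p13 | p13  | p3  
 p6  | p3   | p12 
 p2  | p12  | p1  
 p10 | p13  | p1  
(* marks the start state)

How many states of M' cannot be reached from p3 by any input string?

Starting at p3 and following transitions, the reachable set is {p1, p2, p3, p5, p8, p9, p10, p11, p12, p13}. That leaves p4, p6, p7 unreachable — 3 in total.

3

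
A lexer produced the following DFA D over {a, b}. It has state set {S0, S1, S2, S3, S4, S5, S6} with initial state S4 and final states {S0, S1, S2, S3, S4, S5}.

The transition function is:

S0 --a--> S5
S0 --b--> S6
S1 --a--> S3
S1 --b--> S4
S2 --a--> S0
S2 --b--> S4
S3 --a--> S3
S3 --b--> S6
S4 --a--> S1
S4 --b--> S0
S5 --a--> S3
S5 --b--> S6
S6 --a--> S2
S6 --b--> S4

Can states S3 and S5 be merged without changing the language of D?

Yes

Start with accepting vs non-accepting: {S0,S1,S2,S3,S4,S5} | {S6}.
Refine {S0,S1,S2,S3,S4,S5} on symbol b: members go to different blocks, giving {S0,S3,S5} and {S1,S2,S4}.
Split {S1,S2,S4} by δ(·,a) → {S1,S2} and {S4}.
Stable partition: {S0,S3,S5} | {S6} | {S1,S2} | {S4} — 4 equivalence classes.
S3 and S5 lie in the same block of the stable partition, so they are equivalent — no string distinguishes them.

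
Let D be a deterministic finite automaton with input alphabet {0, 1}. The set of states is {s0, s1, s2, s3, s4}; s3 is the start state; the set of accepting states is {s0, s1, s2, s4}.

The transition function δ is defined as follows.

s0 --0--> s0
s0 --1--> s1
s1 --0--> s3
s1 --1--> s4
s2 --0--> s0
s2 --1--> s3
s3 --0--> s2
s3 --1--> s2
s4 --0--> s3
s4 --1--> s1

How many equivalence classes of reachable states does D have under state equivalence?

4

Every state is reachable, so we keep all 5.
Initial partition by acceptance: {s0,s1,s2,s4} | {s3}.
Split {s0,s1,s2,s4} by δ(·,0) → {s0,s2} and {s1,s4}.
Split {s0,s2} by δ(·,1) → {s0} and {s2}.
No further refinement is possible. Final partition (4 blocks): {s0} | {s3} | {s1,s4} | {s2}.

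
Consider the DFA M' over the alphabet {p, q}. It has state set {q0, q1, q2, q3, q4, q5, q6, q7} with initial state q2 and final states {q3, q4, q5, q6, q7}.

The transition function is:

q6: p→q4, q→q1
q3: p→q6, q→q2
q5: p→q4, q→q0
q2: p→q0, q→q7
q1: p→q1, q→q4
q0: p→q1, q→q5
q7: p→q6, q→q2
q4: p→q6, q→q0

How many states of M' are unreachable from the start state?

1

Starting at q2 and following transitions, the reachable set is {q0, q1, q2, q4, q5, q6, q7}. That leaves q3 unreachable — 1 in total.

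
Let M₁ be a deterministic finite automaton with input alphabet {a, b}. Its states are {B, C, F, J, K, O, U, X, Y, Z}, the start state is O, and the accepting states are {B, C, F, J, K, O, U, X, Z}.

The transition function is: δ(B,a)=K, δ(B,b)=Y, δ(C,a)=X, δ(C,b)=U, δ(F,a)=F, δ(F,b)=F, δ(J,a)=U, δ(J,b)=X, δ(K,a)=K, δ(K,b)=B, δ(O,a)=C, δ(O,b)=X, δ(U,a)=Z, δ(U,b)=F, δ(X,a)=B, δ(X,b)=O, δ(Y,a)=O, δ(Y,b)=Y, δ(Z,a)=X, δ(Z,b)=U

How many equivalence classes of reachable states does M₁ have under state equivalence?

8

First remove the unreachable states {J}; 9 states remain.
Start with accepting vs non-accepting: {B,C,F,K,O,U,X,Z} | {Y}.
On input b, block {B,C,F,K,O,U,X,Z} splits into {C,F,K,O,U,X,Z} and {B}.
Split {C,F,K,O,U,X,Z} by δ(·,a) → {C,F,K,O,U,Z} and {X}.
On input a, block {C,F,K,O,U,Z} splits into {F,K,O,U} and {C,Z}.
Refine {F,K,O,U} on symbol a: members go to different blocks, giving {O,U} and {F,K}.
Refine {O,U} on symbol b: members go to different blocks, giving {O} and {U}.
On input b, block {F,K} splits into {F} and {K}.
The partition is now stable with 8 blocks: {O} | {Y} | {B} | {X} | {C,Z} | {F} | {U} | {K}.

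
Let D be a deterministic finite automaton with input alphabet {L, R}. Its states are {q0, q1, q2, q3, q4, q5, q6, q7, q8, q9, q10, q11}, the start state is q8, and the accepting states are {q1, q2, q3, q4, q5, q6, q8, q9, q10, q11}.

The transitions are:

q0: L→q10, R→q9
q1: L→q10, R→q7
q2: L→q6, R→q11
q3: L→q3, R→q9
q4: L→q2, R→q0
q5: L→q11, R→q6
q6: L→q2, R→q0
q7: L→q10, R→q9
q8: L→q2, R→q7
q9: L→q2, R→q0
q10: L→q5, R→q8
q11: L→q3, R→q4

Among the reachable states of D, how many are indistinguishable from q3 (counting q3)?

Reachable states from the start: {q0,q2,q3,q4,q5,q6,q7,q8,q9,q10,q11}. Unreachable: {q1} — drop them.
P0 = {q2,q3,q4,q5,q6,q8,q9,q10,q11} | {q0,q7}.
On input R, block {q2,q3,q4,q5,q6,q8,q9,q10,q11} splits into {q2,q3,q5,q10,q11} and {q4,q6,q8,q9}.
Refine {q2,q3,q5,q10,q11} on symbol L: members go to different blocks, giving {q3,q5,q10,q11} and {q2}.
No further refinement is possible. Final partition (4 blocks): {q3,q5,q10,q11} | {q0,q7} | {q4,q6,q8,q9} | {q2}.
The equivalence class containing q3 is {q3,q5,q10,q11}, of size 4.

4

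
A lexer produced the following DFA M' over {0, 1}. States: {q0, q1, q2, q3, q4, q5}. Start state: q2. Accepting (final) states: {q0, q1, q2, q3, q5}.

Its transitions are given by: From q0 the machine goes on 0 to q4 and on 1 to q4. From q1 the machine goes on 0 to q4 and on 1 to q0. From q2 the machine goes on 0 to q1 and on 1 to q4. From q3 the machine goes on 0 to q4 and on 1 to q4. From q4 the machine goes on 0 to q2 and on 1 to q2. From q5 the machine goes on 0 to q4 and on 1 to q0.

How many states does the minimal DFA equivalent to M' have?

4

Reachable states from the start: {q0,q1,q2,q4}. Unreachable: {q3,q5} — drop them.
Start with accepting vs non-accepting: {q0,q1,q2} | {q4}.
Refine {q0,q1,q2} on symbol 0: members go to different blocks, giving {q0,q1} and {q2}.
Refine {q0,q1} on symbol 1: members go to different blocks, giving {q0} and {q1}.
No further refinement is possible. Final partition (4 blocks): {q0} | {q4} | {q2} | {q1}.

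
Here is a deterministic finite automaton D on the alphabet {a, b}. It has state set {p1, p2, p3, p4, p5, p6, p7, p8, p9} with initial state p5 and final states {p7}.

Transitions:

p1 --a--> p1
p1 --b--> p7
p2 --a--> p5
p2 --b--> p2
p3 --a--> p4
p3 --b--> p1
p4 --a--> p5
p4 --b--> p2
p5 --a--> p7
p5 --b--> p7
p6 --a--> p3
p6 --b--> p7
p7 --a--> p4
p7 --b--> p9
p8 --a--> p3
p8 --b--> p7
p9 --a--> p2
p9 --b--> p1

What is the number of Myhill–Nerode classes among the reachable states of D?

States {p3,p6,p8} cannot be reached from the start state, so discard them.
P0 = {p7} | {p1,p2,p4,p5,p9}.
On input a, block {p1,p2,p4,p5,p9} splits into {p1,p2,p4,p9} and {p5}.
Split {p1,p2,p4,p9} by δ(·,a) → {p1,p9} and {p2,p4}.
On input a, block {p1,p9} splits into {p1} and {p9}.
No further refinement is possible. Final partition (5 blocks): {p7} | {p1} | {p5} | {p2,p4} | {p9}.

5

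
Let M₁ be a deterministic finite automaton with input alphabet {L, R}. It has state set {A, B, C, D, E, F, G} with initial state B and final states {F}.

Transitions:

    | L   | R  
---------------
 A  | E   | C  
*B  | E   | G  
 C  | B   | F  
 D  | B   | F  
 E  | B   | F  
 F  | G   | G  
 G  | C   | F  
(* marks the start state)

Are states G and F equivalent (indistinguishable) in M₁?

States {A,D} cannot be reached from the start state, so discard them.
Initial partition by acceptance: {F} | {B,C,E,G}.
On input R, block {B,C,E,G} splits into {C,E,G} and {B}.
Refine {C,E,G} on symbol L: members go to different blocks, giving {C,E} and {G}.
Stable partition: {F} | {C,E} | {B} | {G} — 4 equivalence classes.
G and F end up in different blocks, so they are distinguishable. For instance, the string 'ε' is accepted from only F.

No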